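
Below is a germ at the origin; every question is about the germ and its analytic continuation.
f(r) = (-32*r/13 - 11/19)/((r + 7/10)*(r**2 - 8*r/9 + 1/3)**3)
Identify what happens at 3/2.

Denominator factors: r + 7/10 = 11/5 at r = 3/2; r**2 - 8*r/9 + 1/3 = 5/4 at r = 3/2 — none vanishes.
So the germ continues analytically to 3/2.

The point is a regular point.


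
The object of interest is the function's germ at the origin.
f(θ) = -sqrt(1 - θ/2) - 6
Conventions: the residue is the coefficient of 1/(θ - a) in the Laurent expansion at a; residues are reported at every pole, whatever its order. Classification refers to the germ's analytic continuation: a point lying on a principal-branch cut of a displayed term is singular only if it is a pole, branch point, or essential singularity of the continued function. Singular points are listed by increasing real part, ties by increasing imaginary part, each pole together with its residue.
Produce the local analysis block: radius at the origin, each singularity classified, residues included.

Radius of convergence at 0: 2.
At 2: an algebraic (square-root) branch point.

Branch term (-1)*sqrt(1 - θ/(2)): its argument vanishes at θ = 2, a square-root branch point, modulus 2.
The radius of convergence is the smallest modulus among the singular points: 2.


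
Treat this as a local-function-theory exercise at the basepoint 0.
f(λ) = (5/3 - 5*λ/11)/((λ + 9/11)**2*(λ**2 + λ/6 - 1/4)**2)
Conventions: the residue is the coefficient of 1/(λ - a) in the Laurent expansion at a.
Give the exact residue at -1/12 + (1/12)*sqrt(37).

The factor λ**2 + λ/6 - 1/4 splits as (λ - a)(λ - a') with a = -1/12 + (1/12)*sqrt(37), a' = -1/12 - (1/12)*sqrt(37). At the order-2 pole a set g(λ) = (λ - a)^2*f(λ) = [(5/3 - 5*λ/11)/(λ + 9/11)**2] / (λ - a')^2.
Order-2 pole: residue = g'(a); g'(-1/12 + (1/12)*sqrt(37)) = -2991608840/23142177 + (654443053000/31681640313)*sqrt(37), so the residue is -2991608840/23142177 + (654443053000/31681640313)*sqrt(37).

The residue is -2991608840/23142177 + (654443053000/31681640313)*sqrt(37).


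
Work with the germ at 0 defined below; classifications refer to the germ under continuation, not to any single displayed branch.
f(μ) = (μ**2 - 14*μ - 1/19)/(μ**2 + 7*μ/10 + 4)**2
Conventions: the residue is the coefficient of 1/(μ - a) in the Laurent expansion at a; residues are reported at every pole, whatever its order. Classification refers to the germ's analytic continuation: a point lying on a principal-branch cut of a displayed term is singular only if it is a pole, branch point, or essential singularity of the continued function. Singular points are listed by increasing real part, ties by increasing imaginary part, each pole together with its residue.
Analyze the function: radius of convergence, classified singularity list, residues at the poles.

Radius of convergence at 0: 2.
At (-7/20) - ((1/20)*sqrt(1551))*i: a pole of order 2; residue ((336200/45706419)*sqrt(1551))*i.
At (-7/20) + ((1/20)*sqrt(1551))*i: a pole of order 2; residue -((336200/45706419)*sqrt(1551))*i.

Denominator factor (μ**2 + 7*μ/10 + 4)^2: discriminant -1551/100, complex-conjugate roots (-7/20) + ((1/20)*sqrt(1551))*i and (-7/20) - ((1/20)*sqrt(1551))*i; poles of order 2, moduli 2 and 2.
The radius of convergence is the smallest modulus among the singular points: 2.
The factor μ**2 + 7*μ/10 + 4 splits as (μ - a)(μ - a') with a = (-7/20) - ((1/20)*sqrt(1551))*i, a' = (-7/20) + ((1/20)*sqrt(1551))*i. At the order-2 pole a set g(μ) = (μ - a)^2*f(μ) = [μ**2 - 14*μ - 1/19] / (μ - a')^2.
Order-2 pole: residue = g'(a); g'((-7/20) - ((1/20)*sqrt(1551))*i) = ((336200/45706419)*sqrt(1551))*i, so the residue is ((336200/45706419)*sqrt(1551))*i.
The factor μ**2 + 7*μ/10 + 4 splits as (μ - a)(μ - a') with a = (-7/20) + ((1/20)*sqrt(1551))*i, a' = (-7/20) - ((1/20)*sqrt(1551))*i. At the order-2 pole a set g(μ) = (μ - a)^2*f(μ) = [μ**2 - 14*μ - 1/19] / (μ - a')^2.
Order-2 pole: residue = g'(a); g'((-7/20) + ((1/20)*sqrt(1551))*i) = -((336200/45706419)*sqrt(1551))*i, so the residue is -((336200/45706419)*sqrt(1551))*i.
List the singular points by increasing real part (a conjugate pair: the negative imaginary part first).


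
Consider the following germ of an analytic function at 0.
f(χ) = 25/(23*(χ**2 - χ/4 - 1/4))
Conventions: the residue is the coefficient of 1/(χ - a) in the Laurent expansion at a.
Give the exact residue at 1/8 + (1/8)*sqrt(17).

The factor χ**2 - χ/4 - 1/4 splits as (χ - a)(χ - a') with a = 1/8 + (1/8)*sqrt(17), a' = 1/8 - (1/8)*sqrt(17). At the order-1 pole a set g(χ) = (χ - a)*f(χ) = [25/23] / (χ - a').
Simple pole: residue = g(a) at a = 1/8 + (1/8)*sqrt(17), which is (100/391)*sqrt(17).

The residue is (100/391)*sqrt(17).


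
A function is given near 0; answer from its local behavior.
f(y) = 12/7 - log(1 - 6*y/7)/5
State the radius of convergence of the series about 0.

Branch term (-1/5)*log(1 - y/(7/6)): its argument vanishes at y = 7/6, a logarithmic branch point, modulus 7/6.
The radius of convergence is the smallest modulus among the singular points: 7/6.

The radius of convergence is 7/6.


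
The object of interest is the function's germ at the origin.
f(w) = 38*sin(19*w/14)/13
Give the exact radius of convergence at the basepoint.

The radius of convergence is infinite.

The factor -sin(19*w/14) is entire and contributes no finite singular point.
The polynomial part has no poles.
No finite singular points: the Taylor series at 0 converges everywhere.


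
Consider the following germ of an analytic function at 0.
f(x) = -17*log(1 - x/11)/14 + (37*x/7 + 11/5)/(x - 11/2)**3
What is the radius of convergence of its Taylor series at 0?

The radius of convergence is 11/2.

Denominator factor (x - 11/2)^3: pole of order 3 at 11/2, modulus 11/2.
Branch term (-17/14)*log(1 - x/(11)): its argument vanishes at x = 11, a logarithmic branch point, modulus 11.
The radius of convergence is the smallest modulus among the singular points: 11/2.


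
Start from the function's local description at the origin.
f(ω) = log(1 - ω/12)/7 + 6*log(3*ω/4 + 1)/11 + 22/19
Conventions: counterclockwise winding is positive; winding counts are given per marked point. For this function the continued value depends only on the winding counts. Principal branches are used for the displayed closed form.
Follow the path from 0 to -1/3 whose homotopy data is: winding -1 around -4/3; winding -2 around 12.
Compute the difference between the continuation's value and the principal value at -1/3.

The rational part is single-valued and drops out of the difference; each branch term changes only by its own monodromy.
(6/11)*log(1 - ω/(-4/3)): each positive loop around -4/3 adds 2*pi*i to the log, so winding -1 contributes (6/11)*(-1)*2*pi*i = -(12/11)*pi*i.
(1/7)*log(1 - ω/(12)): each positive loop around 12 adds 2*pi*i to the log, so winding -2 contributes (1/7)*(-2)*2*pi*i = -(4/7)*pi*i.
Summing the contributions at ω = -1/3 gives -(128/77)*pi*i.

Continued minus principal equals -(128/77)*pi*i.


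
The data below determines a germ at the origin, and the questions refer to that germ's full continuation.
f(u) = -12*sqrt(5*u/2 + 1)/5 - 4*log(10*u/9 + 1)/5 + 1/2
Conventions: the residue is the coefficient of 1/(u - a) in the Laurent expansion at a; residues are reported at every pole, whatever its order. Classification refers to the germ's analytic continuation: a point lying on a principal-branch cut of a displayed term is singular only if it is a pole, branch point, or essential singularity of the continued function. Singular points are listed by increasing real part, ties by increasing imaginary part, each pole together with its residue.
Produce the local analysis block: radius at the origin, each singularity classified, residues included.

Branch term (-4/5)*log(1 - u/(-9/10)): its argument vanishes at u = -9/10, a logarithmic branch point, modulus 9/10.
Branch term (-12/5)*sqrt(1 - u/(-2/5)): its argument vanishes at u = -2/5, a square-root branch point, modulus 2/5.
The radius of convergence is the smallest modulus among the singular points: 2/5.
List the singular points by increasing real part (a conjugate pair: the negative imaginary part first).

Radius of convergence at 0: 2/5.
At -9/10: a logarithmic branch point.
At -2/5: an algebraic (square-root) branch point.


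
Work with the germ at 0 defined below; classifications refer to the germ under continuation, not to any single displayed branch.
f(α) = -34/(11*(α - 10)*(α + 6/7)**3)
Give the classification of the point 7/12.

The point is a regular point.

Denominator factors: α + 6/7 = 121/84 at α = 7/12; α - 10 = -113/12 at α = 7/12 — none vanishes.
So the germ continues analytically to 7/12.


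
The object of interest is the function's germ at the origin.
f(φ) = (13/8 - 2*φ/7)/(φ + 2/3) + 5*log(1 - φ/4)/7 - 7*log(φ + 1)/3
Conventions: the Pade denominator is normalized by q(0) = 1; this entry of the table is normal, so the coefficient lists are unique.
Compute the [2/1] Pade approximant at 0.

Taylor coefficients needed (expand at 0): a_0 = 39/16, a_1 = -4433/672, a_2 = 9773/1344, a_3 = -80417/8064.
Write the denominator as Q(φ) = 1 + q1*φ. Requiring Q*f - P = O(φ^4) with deg P <= 2 kills the coefficients of φ^3..φ^3 in Q*f:
  φ^3: a_3 + q1*a_2 = 0, i.e. -80417/8064 + (9773/1344)*q1 = 0.
Solving this linear system: q1 = 2773/2022.
The numerator is Q*f truncated at degree 2: P0 = a_0 = 39/16; P1 = a_1 + q1*a_0 = -184223/56616; P2 = a_2 + q1*a_1 = -1206103/679392.

The Pade approximant has numerator coefficients [39/16, -184223/56616, -1206103/679392]; denominator coefficients [1, 2773/2022].


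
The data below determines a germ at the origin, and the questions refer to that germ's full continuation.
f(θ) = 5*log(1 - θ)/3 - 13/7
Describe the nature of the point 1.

The point is a logarithmic branch point.

The term (5/3)*log(1 - θ/(1)) has argument 1 - 1/(1) = 0 at 1: a logarithmic (infinitely-sheeted) branch point; the remaining terms are analytic or single-valued there.


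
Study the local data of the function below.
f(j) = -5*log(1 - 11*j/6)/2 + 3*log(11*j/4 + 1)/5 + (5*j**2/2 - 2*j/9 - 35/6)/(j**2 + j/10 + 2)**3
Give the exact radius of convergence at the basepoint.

Denominator factor (j**2 + j/10 + 2)^3: discriminant -799/100, complex-conjugate roots (-1/20) + ((1/20)*sqrt(799))*i and (-1/20) - ((1/20)*sqrt(799))*i; poles of order 3, moduli sqrt(2) and sqrt(2).
Branch term (3/5)*log(1 - j/(-4/11)): its argument vanishes at j = -4/11, a logarithmic branch point, modulus 4/11.
Branch term (-5/2)*log(1 - j/(6/11)): its argument vanishes at j = 6/11, a logarithmic branch point, modulus 6/11.
The radius of convergence is the smallest modulus among the singular points: 4/11.

The radius of convergence is 4/11.


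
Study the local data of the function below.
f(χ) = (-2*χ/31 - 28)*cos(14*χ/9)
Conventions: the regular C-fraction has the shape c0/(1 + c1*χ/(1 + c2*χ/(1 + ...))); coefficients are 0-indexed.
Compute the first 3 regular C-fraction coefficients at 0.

Taylor coefficients (expand at 0): a_0 = -28, a_1 = -2/31, a_2 = 2744/81.
c0 = a_0 = -28. Peel one level at a time: if S = 1 + c*χ/S' with S'(0) = 1, then c is the χ-coefficient of S and S' = c*χ/(S - 1).
S_1 = c0/f = 1 + (-1/434)*χ + (18458969/15256836)*χ^2 + ...; c1 = -1/434.
S_2 = c1*χ/(S_1 - 1) = 1 + (18458969/35154)*χ + ...; c2 = 18458969/35154.

The regular C-fraction coefficients are [-28, -1/434, 18458969/35154].


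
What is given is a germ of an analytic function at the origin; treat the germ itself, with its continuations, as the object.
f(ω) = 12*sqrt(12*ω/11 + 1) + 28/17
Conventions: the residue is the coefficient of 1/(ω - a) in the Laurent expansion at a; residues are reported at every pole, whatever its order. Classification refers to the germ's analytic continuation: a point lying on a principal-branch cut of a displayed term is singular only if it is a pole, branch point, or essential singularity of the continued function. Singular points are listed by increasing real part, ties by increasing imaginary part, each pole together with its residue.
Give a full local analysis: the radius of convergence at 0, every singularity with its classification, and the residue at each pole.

Radius of convergence at 0: 11/12.
At -11/12: an algebraic (square-root) branch point.

Branch term (12)*sqrt(1 - ω/(-11/12)): its argument vanishes at ω = -11/12, a square-root branch point, modulus 11/12.
The radius of convergence is the smallest modulus among the singular points: 11/12.


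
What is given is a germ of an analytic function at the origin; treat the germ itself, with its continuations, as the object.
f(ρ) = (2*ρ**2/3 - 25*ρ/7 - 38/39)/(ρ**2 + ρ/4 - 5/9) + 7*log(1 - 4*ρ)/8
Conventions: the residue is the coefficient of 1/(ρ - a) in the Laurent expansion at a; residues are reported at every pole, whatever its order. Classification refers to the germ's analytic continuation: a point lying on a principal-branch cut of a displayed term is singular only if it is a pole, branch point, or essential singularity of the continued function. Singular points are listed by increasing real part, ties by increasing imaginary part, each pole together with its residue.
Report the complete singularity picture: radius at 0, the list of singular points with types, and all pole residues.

Radius of convergence at 0: 1/4.
At -1/8 - (1/24)*sqrt(329): a pole of order 1; residue -157/84 + (5375/1077804)*sqrt(329).
At 1/4: a logarithmic branch point.
At -1/8 + (1/24)*sqrt(329): a pole of order 1; residue -157/84 - (5375/1077804)*sqrt(329).

Denominator factor (ρ**2 + ρ/4 - 5/9): discriminant 329/144, real irrational roots -1/8 + (1/24)*sqrt(329) and -1/8 - (1/24)*sqrt(329); poles of order 1, moduli -1/8 + (1/24)*sqrt(329) and 1/8 + (1/24)*sqrt(329).
Branch term (7/8)*log(1 - ρ/(1/4)): its argument vanishes at ρ = 1/4, a logarithmic branch point, modulus 1/4.
The radius of convergence is the smallest modulus among the singular points: 1/4.
The branch term is analytic at -1/8 - (1/24)*sqrt(329) and contributes nothing to the residue; only the rational part matters.
The factor ρ**2 + ρ/4 - 5/9 splits as (ρ - a)(ρ - a') with a = -1/8 - (1/24)*sqrt(329), a' = -1/8 + (1/24)*sqrt(329). At the order-1 pole a set g(ρ) = (ρ - a)*(rational part) = [2*ρ**2/3 - 25*ρ/7 - 38/39] / (ρ - a').
Simple pole: residue = g(a) at a = -1/8 - (1/24)*sqrt(329), which is -157/84 + (5375/1077804)*sqrt(329).
The branch term is analytic at -1/8 + (1/24)*sqrt(329) and contributes nothing to the residue; only the rational part matters.
The factor ρ**2 + ρ/4 - 5/9 splits as (ρ - a)(ρ - a') with a = -1/8 + (1/24)*sqrt(329), a' = -1/8 - (1/24)*sqrt(329). At the order-1 pole a set g(ρ) = (ρ - a)*(rational part) = [2*ρ**2/3 - 25*ρ/7 - 38/39] / (ρ - a').
Simple pole: residue = g(a) at a = -1/8 + (1/24)*sqrt(329), which is -157/84 - (5375/1077804)*sqrt(329).
List the singular points by increasing real part (a conjugate pair: the negative imaginary part first).


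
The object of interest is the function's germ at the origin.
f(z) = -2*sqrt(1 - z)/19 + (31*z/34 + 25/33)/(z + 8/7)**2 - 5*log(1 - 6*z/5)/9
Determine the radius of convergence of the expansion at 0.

Denominator factor (z + 8/7)^2: pole of order 2 at -8/7, modulus 8/7.
Branch term (-5/9)*log(1 - z/(5/6)): its argument vanishes at z = 5/6, a logarithmic branch point, modulus 5/6.
Branch term (-2/19)*sqrt(1 - z/(1)): its argument vanishes at z = 1, a square-root branch point, modulus 1.
The radius of convergence is the smallest modulus among the singular points: 5/6.

The radius of convergence is 5/6.


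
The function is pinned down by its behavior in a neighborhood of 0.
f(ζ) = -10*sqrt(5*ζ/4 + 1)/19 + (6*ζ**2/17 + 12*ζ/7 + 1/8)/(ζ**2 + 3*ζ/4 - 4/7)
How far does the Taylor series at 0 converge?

The radius of convergence is -3/8 + (1/56)*sqrt(2233).

Denominator factor (ζ**2 + 3*ζ/4 - 4/7): discriminant 319/112, real irrational roots -3/8 + (1/56)*sqrt(2233) and -3/8 - (1/56)*sqrt(2233); poles of order 1, moduli -3/8 + (1/56)*sqrt(2233) and 3/8 + (1/56)*sqrt(2233).
Branch term (-10/19)*sqrt(1 - ζ/(-4/5)): its argument vanishes at ζ = -4/5, a square-root branch point, modulus 4/5.
The radius of convergence is the smallest modulus among the singular points: -3/8 + (1/56)*sqrt(2233).


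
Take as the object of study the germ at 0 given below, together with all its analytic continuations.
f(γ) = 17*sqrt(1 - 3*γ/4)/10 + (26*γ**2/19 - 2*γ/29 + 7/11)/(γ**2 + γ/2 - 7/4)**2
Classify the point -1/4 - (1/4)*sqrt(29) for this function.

The denominator factor γ**2 + γ/2 - 7/4 vanishes at -1/4 - (1/4)*sqrt(29) and appears to the power 2; the numerator there equals 78051/24244 + (415/2204)*sqrt(29), nonzero, and no other factor vanishes.
The branch terms are analytic at this point.
Hence a pole whose order is the multiplicity, 2.

The point is a pole of order 2.


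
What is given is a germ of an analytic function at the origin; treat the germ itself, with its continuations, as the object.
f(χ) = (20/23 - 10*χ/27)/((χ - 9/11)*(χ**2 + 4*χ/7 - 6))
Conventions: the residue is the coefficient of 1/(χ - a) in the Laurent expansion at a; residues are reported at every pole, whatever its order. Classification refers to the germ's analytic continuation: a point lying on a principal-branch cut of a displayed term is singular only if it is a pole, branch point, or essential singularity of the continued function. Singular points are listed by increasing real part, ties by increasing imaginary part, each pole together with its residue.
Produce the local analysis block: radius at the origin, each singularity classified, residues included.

Denominator factor (χ**2 + 4*χ/7 - 6): discriminant 1192/49, real irrational roots -2/7 + (1/7)*sqrt(298) and -2/7 - (1/7)*sqrt(298); poles of order 1, moduli -2/7 + (1/7)*sqrt(298) and 2/7 + (1/7)*sqrt(298).
Denominator factor (χ - 9/11): pole of order 1 at 9/11, modulus 9/11.
The radius of convergence is the smallest modulus among the singular points: 9/11.
The factor χ**2 + 4*χ/7 - 6 splits as (χ - a)(χ - a') with a = -2/7 - (1/7)*sqrt(298), a' = -2/7 + (1/7)*sqrt(298). At the order-1 pole a set g(χ) = (χ - a)*f(χ) = [(20/23 - 10*χ/27)/(χ - 9/11)] / (χ - a').
Simple pole: residue = g(a) at a = -2/7 - (1/7)*sqrt(298), which is 16555/284211 + (360745/127042317)*sqrt(298).
At the order-1 pole 9/11 set g(χ) = (χ - (9/11))*f(χ) = (20/23 - 10*χ/27)/(χ**2 + 4*χ/7 - 6).
Simple pole: residue = g(a) at a = 9/11, which is -33110/284211.
The factor χ**2 + 4*χ/7 - 6 splits as (χ - a)(χ - a') with a = -2/7 + (1/7)*sqrt(298), a' = -2/7 - (1/7)*sqrt(298). At the order-1 pole a set g(χ) = (χ - a)*f(χ) = [(20/23 - 10*χ/27)/(χ - 9/11)] / (χ - a').
Simple pole: residue = g(a) at a = -2/7 + (1/7)*sqrt(298), which is 16555/284211 - (360745/127042317)*sqrt(298).
List the singular points by increasing real part (a conjugate pair: the negative imaginary part first).

Radius of convergence at 0: 9/11.
At -2/7 - (1/7)*sqrt(298): a pole of order 1; residue 16555/284211 + (360745/127042317)*sqrt(298).
At 9/11: a pole of order 1; residue -33110/284211.
At -2/7 + (1/7)*sqrt(298): a pole of order 1; residue 16555/284211 - (360745/127042317)*sqrt(298).


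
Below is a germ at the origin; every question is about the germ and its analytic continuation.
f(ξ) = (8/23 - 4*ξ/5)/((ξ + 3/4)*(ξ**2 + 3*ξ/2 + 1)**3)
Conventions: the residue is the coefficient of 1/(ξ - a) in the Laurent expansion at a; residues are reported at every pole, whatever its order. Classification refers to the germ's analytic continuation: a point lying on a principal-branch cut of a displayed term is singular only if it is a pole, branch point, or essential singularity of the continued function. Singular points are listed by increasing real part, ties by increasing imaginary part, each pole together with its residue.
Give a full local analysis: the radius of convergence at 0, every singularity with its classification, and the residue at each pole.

Radius of convergence at 0: 3/4.
At (-3/4) - ((1/4)*sqrt(7))*i: a pole of order 3; residue (-223232/39445) - ((768/1715)*sqrt(7))*i.
At -3/4: a pole of order 1; residue 446464/39445.
At (-3/4) + ((1/4)*sqrt(7))*i: a pole of order 3; residue (-223232/39445) + ((768/1715)*sqrt(7))*i.

Denominator factor (ξ + 3/4): pole of order 1 at -3/4, modulus 3/4.
Denominator factor (ξ**2 + 3*ξ/2 + 1)^3: discriminant -7/4, complex-conjugate roots (-3/4) + ((1/4)*sqrt(7))*i and (-3/4) - ((1/4)*sqrt(7))*i; poles of order 3, moduli 1 and 1.
The radius of convergence is the smallest modulus among the singular points: 3/4.
The factor ξ**2 + 3*ξ/2 + 1 splits as (ξ - a)(ξ - a') with a = (-3/4) - ((1/4)*sqrt(7))*i, a' = (-3/4) + ((1/4)*sqrt(7))*i. At the order-3 pole a set g(ξ) = (ξ - a)^3*f(ξ) = [(8/23 - 4*ξ/5)/(ξ + 3/4)] / (ξ - a')^3.
Order-3 pole: residue = g''(a)/2; g''((-3/4) - ((1/4)*sqrt(7))*i) = (-446464/39445) - ((1536/1715)*sqrt(7))*i, so the residue is (-223232/39445) - ((768/1715)*sqrt(7))*i.
At the order-1 pole -3/4 set g(ξ) = (ξ - (-3/4))*f(ξ) = (8/23 - 4*ξ/5)/(ξ**2 + 3*ξ/2 + 1)**3.
Simple pole: residue = g(a) at a = -3/4, which is 446464/39445.
The factor ξ**2 + 3*ξ/2 + 1 splits as (ξ - a)(ξ - a') with a = (-3/4) + ((1/4)*sqrt(7))*i, a' = (-3/4) - ((1/4)*sqrt(7))*i. At the order-3 pole a set g(ξ) = (ξ - a)^3*f(ξ) = [(8/23 - 4*ξ/5)/(ξ + 3/4)] / (ξ - a')^3.
Order-3 pole: residue = g''(a)/2; g''((-3/4) + ((1/4)*sqrt(7))*i) = (-446464/39445) + ((1536/1715)*sqrt(7))*i, so the residue is (-223232/39445) + ((768/1715)*sqrt(7))*i.
List the singular points by increasing real part (a conjugate pair: the negative imaginary part first).


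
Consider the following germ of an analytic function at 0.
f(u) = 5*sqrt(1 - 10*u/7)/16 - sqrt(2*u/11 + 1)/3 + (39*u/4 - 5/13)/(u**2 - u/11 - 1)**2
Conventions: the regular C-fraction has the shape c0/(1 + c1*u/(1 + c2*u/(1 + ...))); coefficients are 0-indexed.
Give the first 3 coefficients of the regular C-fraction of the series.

Taylor coefficients (expand at 0): a_0 = -253/624, a_1 = 459647/48048, a_2 = -1769017/672672.
c0 = a_0 = -253/624. Peel one level at a time: if S = 1 + c*u/S' with S'(0) = 1, then c is the u-coefficient of S and S' = c*u/(S - 1).
S_1 = c0/f = 1 + (459647/19481)*u + (417627554907/759018722)*u^2 + ...; c1 = 459647/19481.
S_2 = c1*u/(S_1 - 1) = 1 + (-417627554907/17908766414)*u + ...; c2 = -417627554907/17908766414.

The regular C-fraction coefficients are [-253/624, 459647/19481, -417627554907/17908766414].


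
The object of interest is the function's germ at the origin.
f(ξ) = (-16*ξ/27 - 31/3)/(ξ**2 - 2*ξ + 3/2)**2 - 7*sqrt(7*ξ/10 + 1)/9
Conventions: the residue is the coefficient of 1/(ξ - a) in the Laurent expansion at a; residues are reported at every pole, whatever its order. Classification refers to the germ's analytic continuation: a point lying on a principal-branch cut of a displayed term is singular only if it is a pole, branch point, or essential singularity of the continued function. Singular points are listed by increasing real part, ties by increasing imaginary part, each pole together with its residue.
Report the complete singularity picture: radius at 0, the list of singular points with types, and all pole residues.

Denominator factor (ξ**2 - 2*ξ + 3/2)^2: discriminant -2, complex-conjugate roots (1) + ((1/2)*sqrt(2))*i and (1) - ((1/2)*sqrt(2))*i; poles of order 2, moduli (1/2)*sqrt(6) and (1/2)*sqrt(6).
Branch term (-7/9)*sqrt(1 - ξ/(-10/7)): its argument vanishes at ξ = -10/7, a square-root branch point, modulus 10/7.
The radius of convergence is the smallest modulus among the singular points: (1/2)*sqrt(6).
The branch term is analytic at (1) - ((1/2)*sqrt(2))*i and contributes nothing to the residue; only the rational part matters.
The factor ξ**2 - 2*ξ + 3/2 splits as (ξ - a)(ξ - a') with a = (1) - ((1/2)*sqrt(2))*i, a' = (1) + ((1/2)*sqrt(2))*i. At the order-2 pole a set g(ξ) = (ξ - a)^2*(rational part) = [-16*ξ/27 - 31/3] / (ξ - a')^2.
Order-2 pole: residue = g'(a); g'((1) - ((1/2)*sqrt(2))*i) = -((295/54)*sqrt(2))*i, so the residue is -((295/54)*sqrt(2))*i.
The branch term is analytic at (1) + ((1/2)*sqrt(2))*i and contributes nothing to the residue; only the rational part matters.
The factor ξ**2 - 2*ξ + 3/2 splits as (ξ - a)(ξ - a') with a = (1) + ((1/2)*sqrt(2))*i, a' = (1) - ((1/2)*sqrt(2))*i. At the order-2 pole a set g(ξ) = (ξ - a)^2*(rational part) = [-16*ξ/27 - 31/3] / (ξ - a')^2.
Order-2 pole: residue = g'(a); g'((1) + ((1/2)*sqrt(2))*i) = ((295/54)*sqrt(2))*i, so the residue is ((295/54)*sqrt(2))*i.
List the singular points by increasing real part (a conjugate pair: the negative imaginary part first).

Radius of convergence at 0: (1/2)*sqrt(6).
At -10/7: an algebraic (square-root) branch point.
At (1) - ((1/2)*sqrt(2))*i: a pole of order 2; residue -((295/54)*sqrt(2))*i.
At (1) + ((1/2)*sqrt(2))*i: a pole of order 2; residue ((295/54)*sqrt(2))*i.


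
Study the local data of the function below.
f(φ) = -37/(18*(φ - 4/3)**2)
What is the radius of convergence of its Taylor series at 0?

Denominator factor (φ - 4/3)^2: pole of order 2 at 4/3, modulus 4/3.
The radius of convergence is the smallest modulus among the singular points: 4/3.

The radius of convergence is 4/3.


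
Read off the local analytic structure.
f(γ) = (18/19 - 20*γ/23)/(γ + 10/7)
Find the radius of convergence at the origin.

Denominator factor (γ + 10/7): pole of order 1 at -10/7, modulus 10/7.
The radius of convergence is the smallest modulus among the singular points: 10/7.

The radius of convergence is 10/7.


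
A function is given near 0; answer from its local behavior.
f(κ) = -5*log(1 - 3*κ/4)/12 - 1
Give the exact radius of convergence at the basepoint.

Branch term (-5/12)*log(1 - κ/(4/3)): its argument vanishes at κ = 4/3, a logarithmic branch point, modulus 4/3.
The radius of convergence is the smallest modulus among the singular points: 4/3.

The radius of convergence is 4/3.


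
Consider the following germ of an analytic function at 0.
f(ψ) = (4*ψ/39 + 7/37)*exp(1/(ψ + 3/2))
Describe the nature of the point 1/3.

The point is a regular point.

There is no denominator, hence no pole anywhere.
The essential point of exp(1/(ψ - (-3/2))) is -3/2, not 1/3.
So the germ continues analytically to 1/3.


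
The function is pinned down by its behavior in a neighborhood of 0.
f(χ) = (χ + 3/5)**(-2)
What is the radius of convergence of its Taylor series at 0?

The radius of convergence is 3/5.

Denominator factor (χ + 3/5)^2: pole of order 2 at -3/5, modulus 3/5.
The radius of convergence is the smallest modulus among the singular points: 3/5.


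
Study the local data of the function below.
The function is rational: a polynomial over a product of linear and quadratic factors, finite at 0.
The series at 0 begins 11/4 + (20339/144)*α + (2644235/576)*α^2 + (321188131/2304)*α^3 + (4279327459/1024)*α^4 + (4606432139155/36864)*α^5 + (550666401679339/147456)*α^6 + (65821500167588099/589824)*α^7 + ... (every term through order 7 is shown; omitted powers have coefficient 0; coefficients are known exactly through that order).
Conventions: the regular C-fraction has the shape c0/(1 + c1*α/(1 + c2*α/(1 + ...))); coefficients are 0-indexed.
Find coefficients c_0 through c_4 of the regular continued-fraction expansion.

The regular C-fraction coefficients are [11/4, -1849/36, 313834/16641, -1067665302/290139533, 237821412360/846135536333].

Taylor coefficients (read off): a_0 = 11/4, a_1 = 20339/144, a_2 = 2644235/576, a_3 = 321188131/2304, a_4 = 4279327459/1024.
c0 = a_0 = 11/4. Peel one level at a time: if S = 1 + c*α/S' with S'(0) = 1, then c is the α-coefficient of S and S' = c*α/(S - 1).
S_1 = c0/f = 1 + (-1849/36)*α + (156917/162)*α^2 + ...; c1 = -1849/36.
S_2 = c1*α/(S_1 - 1) = 1 + (313834/16641)*α + (237258956/3418801)*α^2 + ...; c2 = 313834/16641.
S_3 = c2*α/(S_2 - 1) = 1 + (-1067665302/290139533)*α + (25467084720/24622944889)*α^2 + ...; c3 = -1067665302/290139533.
S_4 = c3*α/(S_3 - 1) = 1 + (237821412360/846135536333)*α + ...; c4 = 237821412360/846135536333.


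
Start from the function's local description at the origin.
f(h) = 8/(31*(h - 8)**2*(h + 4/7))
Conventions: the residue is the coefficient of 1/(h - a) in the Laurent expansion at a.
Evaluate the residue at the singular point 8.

The residue is -49/13950.

At the order-2 pole 8 set g(h) = (h - (8))^2*f(h) = 8/(31*(h + 4/7)).
Order-2 pole: residue = g'(a); g'(8) = -49/13950, so the residue is -49/13950.


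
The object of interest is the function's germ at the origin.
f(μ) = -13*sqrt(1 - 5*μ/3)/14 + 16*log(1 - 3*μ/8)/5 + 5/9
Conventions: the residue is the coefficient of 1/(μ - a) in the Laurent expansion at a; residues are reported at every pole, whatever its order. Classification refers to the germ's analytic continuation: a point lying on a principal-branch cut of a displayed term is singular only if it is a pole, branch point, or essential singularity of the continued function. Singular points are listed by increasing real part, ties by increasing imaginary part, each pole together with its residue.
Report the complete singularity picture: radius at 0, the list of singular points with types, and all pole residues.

Radius of convergence at 0: 3/5.
At 3/5: an algebraic (square-root) branch point.
At 8/3: a logarithmic branch point.

Branch term (16/5)*log(1 - μ/(8/3)): its argument vanishes at μ = 8/3, a logarithmic branch point, modulus 8/3.
Branch term (-13/14)*sqrt(1 - μ/(3/5)): its argument vanishes at μ = 3/5, a square-root branch point, modulus 3/5.
The radius of convergence is the smallest modulus among the singular points: 3/5.
List the singular points by increasing real part (a conjugate pair: the negative imaginary part first).


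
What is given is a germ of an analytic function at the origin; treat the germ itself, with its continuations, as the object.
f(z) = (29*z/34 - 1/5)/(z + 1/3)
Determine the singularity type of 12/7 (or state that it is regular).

Denominator factors: z + 1/3 = 43/21 at z = 12/7 — none vanishes.
So the germ continues analytically to 12/7.

The point is a regular point.


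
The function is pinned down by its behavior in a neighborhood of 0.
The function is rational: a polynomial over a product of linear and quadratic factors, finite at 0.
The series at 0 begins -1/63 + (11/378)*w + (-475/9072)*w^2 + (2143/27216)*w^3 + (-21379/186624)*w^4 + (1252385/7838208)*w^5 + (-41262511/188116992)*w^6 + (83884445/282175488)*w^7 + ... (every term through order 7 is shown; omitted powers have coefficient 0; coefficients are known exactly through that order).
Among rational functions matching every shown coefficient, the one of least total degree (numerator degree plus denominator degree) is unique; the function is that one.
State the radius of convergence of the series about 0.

The radius of convergence is 3/4.

No rational of total degree below 5 reproduces all 8 coefficients; solving the [0/5] Pade equations on them gives f(w) = -3/(28*(w + 3/4)*(w**2 - 3*w/4 - 3)**2), whose expansion matches every shown term.
Denominator factor (w**2 - 3*w/4 - 3)^2: discriminant 201/16, real irrational roots 3/8 + (1/8)*sqrt(201) and 3/8 - (1/8)*sqrt(201); poles of order 2, moduli 3/8 + (1/8)*sqrt(201) and -3/8 + (1/8)*sqrt(201).
Denominator factor (w + 3/4): pole of order 1 at -3/4, modulus 3/4.
The radius of convergence is the smallest modulus among the singular points: 3/4.


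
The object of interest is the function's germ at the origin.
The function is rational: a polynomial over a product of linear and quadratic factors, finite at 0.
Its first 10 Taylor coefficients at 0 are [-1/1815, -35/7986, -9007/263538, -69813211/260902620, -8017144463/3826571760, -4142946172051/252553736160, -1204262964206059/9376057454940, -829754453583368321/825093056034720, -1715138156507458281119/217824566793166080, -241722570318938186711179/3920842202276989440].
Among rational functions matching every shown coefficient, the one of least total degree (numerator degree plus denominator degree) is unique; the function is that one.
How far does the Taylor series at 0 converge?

The radius of convergence is 3 - (1/2)*sqrt(33).

No rational of total degree below 8 reproduces all 10 coefficients; solving the [0/8] Pade equations on them gives f(n) = -11/(20*(n**2 - 6*n + 3/4)*(n**2 + n/6 + 11)**3), whose expansion matches every shown term.
Denominator factor (n**2 - 6*n + 3/4): discriminant 33, real irrational roots 3 + (1/2)*sqrt(33) and 3 - (1/2)*sqrt(33); poles of order 1, moduli 3 + (1/2)*sqrt(33) and 3 - (1/2)*sqrt(33).
Denominator factor (n**2 + n/6 + 11)^3: discriminant -1583/36, complex-conjugate roots (-1/12) + ((1/12)*sqrt(1583))*i and (-1/12) - ((1/12)*sqrt(1583))*i; poles of order 3, moduli sqrt(11) and sqrt(11).
The radius of convergence is the smallest modulus among the singular points: 3 - (1/2)*sqrt(33).


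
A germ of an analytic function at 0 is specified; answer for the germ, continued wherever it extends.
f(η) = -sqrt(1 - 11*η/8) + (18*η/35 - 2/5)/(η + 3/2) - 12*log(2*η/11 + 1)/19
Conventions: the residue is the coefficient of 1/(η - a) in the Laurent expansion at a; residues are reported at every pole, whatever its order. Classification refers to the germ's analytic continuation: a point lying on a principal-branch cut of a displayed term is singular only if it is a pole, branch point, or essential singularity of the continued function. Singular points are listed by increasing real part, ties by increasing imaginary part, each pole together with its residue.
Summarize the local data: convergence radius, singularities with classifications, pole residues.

Radius of convergence at 0: 8/11.
At -11/2: a logarithmic branch point.
At -3/2: a pole of order 1; residue -41/35.
At 8/11: an algebraic (square-root) branch point.

Denominator factor (η + 3/2): pole of order 1 at -3/2, modulus 3/2.
Branch term (-1)*sqrt(1 - η/(8/11)): its argument vanishes at η = 8/11, a square-root branch point, modulus 8/11.
Branch term (-12/19)*log(1 - η/(-11/2)): its argument vanishes at η = -11/2, a logarithmic branch point, modulus 11/2.
The radius of convergence is the smallest modulus among the singular points: 8/11.
The branch terms are analytic at -3/2 and contribute nothing to the residue; only the rational part matters.
At the order-1 pole -3/2 set g(η) = (η - (-3/2))*(rational part) = 18*η/35 - 2/5.
Simple pole: residue = g(a) at a = -3/2, which is -41/35.
List the singular points by increasing real part (a conjugate pair: the negative imaginary part first).


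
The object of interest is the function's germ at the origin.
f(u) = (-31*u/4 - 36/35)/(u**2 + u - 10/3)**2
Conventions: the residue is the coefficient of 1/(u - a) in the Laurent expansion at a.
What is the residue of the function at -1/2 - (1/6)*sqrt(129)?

The factor u**2 + u - 10/3 splits as (u - a)(u - a') with a = -1/2 - (1/6)*sqrt(129), a' = -1/2 + (1/6)*sqrt(129). At the order-2 pole a set g(u) = (u - a)^2*f(u) = [-31*u/4 - 36/35] / (u - a')^2.
Order-2 pole: residue = g'(a); g'(-1/2 - (1/6)*sqrt(129)) = (2391/258860)*sqrt(129), so the residue is (2391/258860)*sqrt(129).

The residue is (2391/258860)*sqrt(129).


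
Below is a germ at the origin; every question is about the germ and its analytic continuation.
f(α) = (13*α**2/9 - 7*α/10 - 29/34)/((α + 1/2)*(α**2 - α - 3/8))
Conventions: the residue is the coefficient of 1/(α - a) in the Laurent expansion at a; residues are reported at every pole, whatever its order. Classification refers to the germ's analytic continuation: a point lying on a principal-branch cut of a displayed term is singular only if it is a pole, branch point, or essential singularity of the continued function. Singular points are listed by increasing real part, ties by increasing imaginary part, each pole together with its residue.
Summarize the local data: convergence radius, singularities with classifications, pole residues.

Denominator factor (α**2 - α - 3/8): discriminant 5/2, real irrational roots 1/2 + (1/4)*sqrt(10) and 1/2 - (1/4)*sqrt(10); poles of order 1, moduli 1/2 + (1/4)*sqrt(10) and -1/2 + (1/4)*sqrt(10).
Denominator factor (α + 1/2): pole of order 1 at -1/2, modulus 1/2.
The radius of convergence is the smallest modulus among the singular points: -1/2 + (1/4)*sqrt(10).
At the order-1 pole -1/2 set g(α) = (α - (-1/2))*f(α) = (13*α**2/9 - 7*α/10 - 29/34)/(α**2 - α - 3/8).
Simple pole: residue = g(a) at a = -1/2, which is -868/2295.
The factor α**2 - α - 3/8 splits as (α - a)(α - a') with a = 1/2 - (1/4)*sqrt(10), a' = 1/2 + (1/4)*sqrt(10). At the order-1 pole a set g(α) = (α - a)*f(α) = [(13*α**2/9 - 7*α/10 - 29/34)/(α + 1/2)] / (α - a').
Simple pole: residue = g(a) at a = 1/2 - (1/4)*sqrt(10), which is 4183/4590 + (4949/22950)*sqrt(10).
The factor α**2 - α - 3/8 splits as (α - a)(α - a') with a = 1/2 + (1/4)*sqrt(10), a' = 1/2 - (1/4)*sqrt(10). At the order-1 pole a set g(α) = (α - a)*f(α) = [(13*α**2/9 - 7*α/10 - 29/34)/(α + 1/2)] / (α - a').
Simple pole: residue = g(a) at a = 1/2 + (1/4)*sqrt(10), which is 4183/4590 - (4949/22950)*sqrt(10).
List the singular points by increasing real part (a conjugate pair: the negative imaginary part first).

Radius of convergence at 0: -1/2 + (1/4)*sqrt(10).
At -1/2: a pole of order 1; residue -868/2295.
At 1/2 - (1/4)*sqrt(10): a pole of order 1; residue 4183/4590 + (4949/22950)*sqrt(10).
At 1/2 + (1/4)*sqrt(10): a pole of order 1; residue 4183/4590 - (4949/22950)*sqrt(10).


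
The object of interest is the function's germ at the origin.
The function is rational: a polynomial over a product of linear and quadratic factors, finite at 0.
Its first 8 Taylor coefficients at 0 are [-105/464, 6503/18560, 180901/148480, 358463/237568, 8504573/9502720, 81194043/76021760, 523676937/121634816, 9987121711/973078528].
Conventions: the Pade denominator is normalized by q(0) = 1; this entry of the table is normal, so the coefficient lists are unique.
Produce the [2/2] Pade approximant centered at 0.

Taylor coefficients needed (read off): a_0 = -105/464, a_1 = 6503/18560, a_2 = 180901/148480, a_3 = 358463/237568, a_4 = 8504573/9502720.
Write the denominator as Q(α) = 1 + q1*α + q2*α^2. Requiring Q*f - P = O(α^5) with deg P <= 2 kills the coefficients of α^3..α^4 in Q*f:
  α^3: a_3 + q1*a_2 + q2*a_1 = 0, i.e. 358463/237568 + (180901/148480)*q1 + (6503/18560)*q2 = 0.
  α^4: a_4 + q1*a_3 + q2*a_2 = 0, i.e. 8504573/9502720 + (358463/237568)*q1 + (180901/148480)*q2 = 0.
Solving this linear system: q1 = -1372073151/859989688, q2 = 4270171681/3439958752.
The numerator is Q*f truncated at degree 2: P0 = a_0 = -105/464; P1 = a_1 + q1*a_0 = 354850630477/498794019040; P2 = a_2 + q1*a_1 + q2*a_0 = 188761011019/498794019040.

The Pade approximant has numerator coefficients [-105/464, 354850630477/498794019040, 188761011019/498794019040]; denominator coefficients [1, -1372073151/859989688, 4270171681/3439958752].


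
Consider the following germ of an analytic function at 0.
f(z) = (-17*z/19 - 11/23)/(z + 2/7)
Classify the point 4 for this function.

The point is a regular point.

Denominator factors: z + 2/7 = 30/7 at z = 4 — none vanishes.
So the germ continues analytically to 4.


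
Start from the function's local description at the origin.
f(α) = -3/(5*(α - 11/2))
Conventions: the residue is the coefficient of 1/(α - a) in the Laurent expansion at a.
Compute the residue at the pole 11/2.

At the order-1 pole 11/2 set g(α) = (α - (11/2))*f(α) = -3/5.
Simple pole: residue = g(a) at a = 11/2, which is -3/5.

The residue is -3/5.


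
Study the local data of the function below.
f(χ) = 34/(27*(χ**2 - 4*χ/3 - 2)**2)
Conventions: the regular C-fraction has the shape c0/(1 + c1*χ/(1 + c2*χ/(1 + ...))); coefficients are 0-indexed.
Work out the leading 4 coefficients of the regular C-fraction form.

Taylor coefficients (expand at 0): a_0 = 17/54, a_1 = -34/81, a_2 = 119/162, a_3 = -731/729.
c0 = a_0 = 17/54. Peel one level at a time: if S = 1 + c*χ/S' with S'(0) = 1, then c is the χ-coefficient of S and S' = c*χ/(S - 1).
S_1 = c0/f = 1 + (4/3)*χ + (-5/9)*χ^2 + ...; c1 = 4/3.
S_2 = c1*χ/(S_1 - 1) = 1 + (5/12)*χ + (97/144)*χ^2 + ...; c2 = 5/12.
S_3 = c2*χ/(S_2 - 1) = 1 + (-97/60)*χ + ...; c3 = -97/60.

The regular C-fraction coefficients are [17/54, 4/3, 5/12, -97/60].
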